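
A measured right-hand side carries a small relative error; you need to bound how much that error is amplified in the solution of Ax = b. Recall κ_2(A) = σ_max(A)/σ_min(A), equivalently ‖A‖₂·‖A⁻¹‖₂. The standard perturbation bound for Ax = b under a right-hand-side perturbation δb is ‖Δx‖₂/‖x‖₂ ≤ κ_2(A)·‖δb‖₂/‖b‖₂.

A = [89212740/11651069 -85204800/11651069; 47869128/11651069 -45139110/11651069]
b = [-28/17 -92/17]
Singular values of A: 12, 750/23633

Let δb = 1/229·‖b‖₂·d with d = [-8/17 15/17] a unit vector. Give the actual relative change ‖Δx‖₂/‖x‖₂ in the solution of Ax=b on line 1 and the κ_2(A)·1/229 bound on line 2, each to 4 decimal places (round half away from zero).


largest singular value 12, smallest 750/23633
κ_2(A) = 12 / (750/23633) = 378.1280
bound on ‖Δx‖/‖x‖: κ·ε = 378.1280·1/229 = 1.6512
solve Ax = b  →  x = [-87.1674 -91.0424]
‖b‖ = 5.6569, ‖x‖ = 126.0431
with δb = [-0.0116 0.0218], A·Δx = δb → ‖Δx‖ = 0.7784
dividing the unrounded norms, ‖Δx‖/‖x‖ = 0.0062
so the bound overstates the realised error by a factor of ≈ 267.3778 (computed from the unrounded values)

0.0062
1.6512


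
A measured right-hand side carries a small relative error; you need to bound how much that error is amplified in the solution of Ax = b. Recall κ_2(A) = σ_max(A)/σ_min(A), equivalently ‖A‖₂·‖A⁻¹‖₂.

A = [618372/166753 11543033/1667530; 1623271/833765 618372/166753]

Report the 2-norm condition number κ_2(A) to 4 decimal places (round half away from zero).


AᵀA = [42195871969/2405412025 3164518710/96216481; 3164518710/96216481 593356414801/9621648100]; tr = 2637162293/33292900, det = 62742241/832322500
solving λ² − 2637162293/33292900·λ + 62742241/832322500 = 0 gives λ = 7921/100, 7921/8323225
κ = σ_max/σ_min = (89/10)/(89/2885) = 288.5000

288.5000


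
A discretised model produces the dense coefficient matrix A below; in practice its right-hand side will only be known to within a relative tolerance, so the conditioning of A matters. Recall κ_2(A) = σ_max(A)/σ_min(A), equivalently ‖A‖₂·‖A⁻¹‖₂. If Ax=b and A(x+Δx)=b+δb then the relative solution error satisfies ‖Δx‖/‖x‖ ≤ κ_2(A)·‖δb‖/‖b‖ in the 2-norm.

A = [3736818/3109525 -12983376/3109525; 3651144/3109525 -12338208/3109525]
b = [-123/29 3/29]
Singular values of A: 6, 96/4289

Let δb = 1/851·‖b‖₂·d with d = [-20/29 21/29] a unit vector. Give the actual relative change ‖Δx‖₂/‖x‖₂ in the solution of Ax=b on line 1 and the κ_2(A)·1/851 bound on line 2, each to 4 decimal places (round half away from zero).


σ_max = 6, σ_min = 96/4289
κ = σ_max/σ_min = 6/(96/4289) = 268.0625
perturbation bound = 268.0625·1/851 = 0.3150
solve Ax = b  →  x = [128.5300 38.0088]
‖b‖ = 4.2426, ‖x‖ = 134.0322
δb = ε·‖b‖·d = [-0.0034 0.0036]; solving A·Δx = δb gives ‖Δx‖ = 0.2227
realised ‖Δx‖/‖x‖ = 0.0017
realised/bound (from unrounded values) ≈ 0.0053

0.0017
0.3150


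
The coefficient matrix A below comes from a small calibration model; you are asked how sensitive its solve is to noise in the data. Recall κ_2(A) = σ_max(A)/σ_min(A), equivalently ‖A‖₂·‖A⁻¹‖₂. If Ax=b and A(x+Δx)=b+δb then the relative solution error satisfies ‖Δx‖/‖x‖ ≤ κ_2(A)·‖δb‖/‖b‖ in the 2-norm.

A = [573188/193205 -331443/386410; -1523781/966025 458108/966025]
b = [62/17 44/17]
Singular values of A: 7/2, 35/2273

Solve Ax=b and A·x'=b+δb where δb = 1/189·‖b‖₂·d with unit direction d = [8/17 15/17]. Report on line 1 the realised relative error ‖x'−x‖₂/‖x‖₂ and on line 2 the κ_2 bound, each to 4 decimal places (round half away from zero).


0.0059
1.2026

from the listed singular values, σ₁ = 7/2, σ_n = 35/2273
κ_2(A) = (7/2) / (35/2273) = 227.3000
worst-case relative error ≤ 227.3000 × 1/189 = 1.2026
solve Ax = b  →  x = [73.2846 249.2206]
‖b‖ = 4.4721, ‖x‖ = 259.7721
with δb = [0.0111 0.0209], A·Δx = δb → ‖Δx‖ = 1.5367
realised ‖Δx‖/‖x‖ = 0.0059
realised/bound (from unrounded values) ≈ 0.0049


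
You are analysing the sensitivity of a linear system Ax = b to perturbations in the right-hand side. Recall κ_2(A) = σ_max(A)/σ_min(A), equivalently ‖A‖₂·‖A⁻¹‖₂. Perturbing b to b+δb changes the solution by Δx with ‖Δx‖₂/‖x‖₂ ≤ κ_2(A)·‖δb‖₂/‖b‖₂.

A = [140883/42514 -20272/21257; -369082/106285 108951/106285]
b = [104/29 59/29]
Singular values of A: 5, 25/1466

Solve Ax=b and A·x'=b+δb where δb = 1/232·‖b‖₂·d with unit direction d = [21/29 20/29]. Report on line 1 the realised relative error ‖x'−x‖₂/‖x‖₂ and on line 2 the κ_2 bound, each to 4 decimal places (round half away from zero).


0.0044
1.2638

σ_max = 5, σ_min = 25/1466
κ = σ_max/σ_min = 5/(25/1466) = 293.2000
worst-case relative error ≤ 293.2000 × 1/232 = 1.2638
solve Ax = b  →  x = [65.8688 225.1216]
2-norm of b is 4.1231; of x, 234.5601
Δx = A⁻¹·δb where δb = 1/232·4.1231·d; ‖Δx‖ = 1.0422
dividing the unrounded norms, ‖Δx‖/‖x‖ = 0.0044
so the bound overstates the realised error by a factor of ≈ 284.4459 (computed from the unrounded values)


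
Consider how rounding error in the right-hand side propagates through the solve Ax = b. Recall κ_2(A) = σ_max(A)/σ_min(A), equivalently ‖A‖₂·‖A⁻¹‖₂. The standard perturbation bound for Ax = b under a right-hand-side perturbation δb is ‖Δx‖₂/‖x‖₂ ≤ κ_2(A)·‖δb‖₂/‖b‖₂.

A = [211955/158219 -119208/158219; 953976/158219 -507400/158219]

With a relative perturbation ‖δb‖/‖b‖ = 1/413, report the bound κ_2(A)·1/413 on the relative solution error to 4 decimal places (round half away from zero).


0.4809

form AᵀA = [33418313/875993 -17822520/875993; -17822520/875993 9506432/875993] with trace 2524985/51529 and determinant 3136/51529
λ_max, λ_min = (2524985/51529 ± √6374902870449/2655237841)/2 = 49, 64/51529
so κ_2 = √(49 / (64/51529)) = 198.6250
worst-case relative error ≤ 198.6250 × 1/413 = 0.4809


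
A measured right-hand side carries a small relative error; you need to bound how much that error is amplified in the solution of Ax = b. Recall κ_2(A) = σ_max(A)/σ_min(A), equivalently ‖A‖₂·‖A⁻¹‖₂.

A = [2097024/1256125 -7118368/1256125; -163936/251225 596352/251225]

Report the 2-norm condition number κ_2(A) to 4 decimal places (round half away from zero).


154.6000

form AᵀA = [29996360704/9336390625 -102789808128/9336390625; -102789808128/9336390625 352438199296/9336390625] with trace 611895296/14938225 and determinant 1048576/14938225
char-poly roots: 1024/25 and 1024/597529
κ_2(A) = √(λ_max/λ_min) = √((1024/25) / (1024/597529)) = 154.6000


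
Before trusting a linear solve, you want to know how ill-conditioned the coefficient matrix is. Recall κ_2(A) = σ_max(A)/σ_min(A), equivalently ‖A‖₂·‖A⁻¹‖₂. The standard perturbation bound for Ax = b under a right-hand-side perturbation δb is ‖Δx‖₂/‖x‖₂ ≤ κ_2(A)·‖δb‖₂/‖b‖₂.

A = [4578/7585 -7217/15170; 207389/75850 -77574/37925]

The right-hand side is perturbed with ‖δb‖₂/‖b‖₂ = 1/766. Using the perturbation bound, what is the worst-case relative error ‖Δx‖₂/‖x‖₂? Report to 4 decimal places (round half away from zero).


0.2415

AᵀA = [26832841/3422500 -5030928/855625; -5030928/855625 15094009/3422500]; tr = 838537/68450, det = 2401/547600
eigenvalues of AᵀA: λ = (tr ± √(tr²−4·det))/2 = 49/4, 49/136900
κ_2(A) = √(λ_max/λ_min) = √((49/4) / (49/136900)) = 185.0000
bound on ‖Δx‖/‖x‖: κ·ε = 185.0000·1/766 = 0.2415


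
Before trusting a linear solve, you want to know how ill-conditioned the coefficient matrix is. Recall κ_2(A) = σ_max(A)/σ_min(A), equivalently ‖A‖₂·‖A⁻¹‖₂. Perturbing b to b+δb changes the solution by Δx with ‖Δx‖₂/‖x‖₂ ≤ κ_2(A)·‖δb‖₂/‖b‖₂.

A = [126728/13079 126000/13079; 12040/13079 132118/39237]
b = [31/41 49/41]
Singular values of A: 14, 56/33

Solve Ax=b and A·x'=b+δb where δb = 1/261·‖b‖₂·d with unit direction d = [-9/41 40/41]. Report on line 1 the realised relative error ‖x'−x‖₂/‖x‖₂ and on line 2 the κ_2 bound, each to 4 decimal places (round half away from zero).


0.0054
0.0316

largest singular value 14, smallest 56/33
κ_2(A) = 14 / (56/33) = 8.2500
worst-case relative error ≤ 8.2500 × 1/261 = 0.0316
solve Ax = b  →  x = [-0.3775 0.4581]
‖b‖ = 1.4142, ‖x‖ = 0.5936
re-solving with b+δb shifts x by Δx of norm 0.0032
dividing the unrounded norms, ‖Δx‖/‖x‖ = 0.0054
tightness: 0.0054 against a bound of 0.0316 (unrounded ratio ≈ 0.1702)


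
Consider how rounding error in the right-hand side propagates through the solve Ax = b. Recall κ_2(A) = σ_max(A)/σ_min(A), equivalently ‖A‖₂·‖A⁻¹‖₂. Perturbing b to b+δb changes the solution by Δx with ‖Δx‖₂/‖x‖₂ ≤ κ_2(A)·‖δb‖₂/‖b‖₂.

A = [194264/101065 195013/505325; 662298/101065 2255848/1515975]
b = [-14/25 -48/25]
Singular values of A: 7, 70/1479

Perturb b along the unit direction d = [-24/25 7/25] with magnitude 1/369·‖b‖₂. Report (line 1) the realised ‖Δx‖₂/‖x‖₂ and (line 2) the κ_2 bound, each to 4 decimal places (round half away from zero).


largest singular value 7, smallest 70/1479
κ_2(A) = 7 / (70/1479) = 147.9000
κ_2(A)·‖δb‖/‖b‖ = 0.4008
solve Ax = b  →  x = [-0.2787 -0.0627]
2-norm of b is 2.0000; of x, 0.2857
δb = ε·‖b‖·d = [-0.0052 0.0015]; solving A·Δx = δb gives ‖Δx‖ = 0.1145
realised ‖Δx‖/‖x‖ = 0.4008
realised/bound = 1 exactly: the bound is attained for this b and d

0.4008
0.4008


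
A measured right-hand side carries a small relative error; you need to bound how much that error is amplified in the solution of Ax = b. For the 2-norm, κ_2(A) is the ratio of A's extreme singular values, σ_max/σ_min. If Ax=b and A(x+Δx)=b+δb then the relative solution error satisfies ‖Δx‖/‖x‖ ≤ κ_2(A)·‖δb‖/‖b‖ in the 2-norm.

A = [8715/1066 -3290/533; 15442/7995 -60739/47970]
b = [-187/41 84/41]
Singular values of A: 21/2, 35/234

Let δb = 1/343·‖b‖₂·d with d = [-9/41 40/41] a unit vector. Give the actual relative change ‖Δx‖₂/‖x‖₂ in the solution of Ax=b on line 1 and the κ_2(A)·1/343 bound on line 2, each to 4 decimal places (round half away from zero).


0.0049
0.2047

largest singular value 21/2, smallest 35/234
κ_2(A) = (21/2) / (35/234) = 70.2000
worst-case relative error ≤ 70.2000 × 1/343 = 0.2047
solve Ax = b  →  x = [11.7295 16.2743]
2-norm of b is 5.0000; of x, 20.0608
re-solving with b+δb shifts x by Δx of norm 0.0975
realised ‖Δx‖/‖x‖ = 0.0049
tightness: 0.0049 against a bound of 0.2047 (unrounded ratio ≈ 0.0237)


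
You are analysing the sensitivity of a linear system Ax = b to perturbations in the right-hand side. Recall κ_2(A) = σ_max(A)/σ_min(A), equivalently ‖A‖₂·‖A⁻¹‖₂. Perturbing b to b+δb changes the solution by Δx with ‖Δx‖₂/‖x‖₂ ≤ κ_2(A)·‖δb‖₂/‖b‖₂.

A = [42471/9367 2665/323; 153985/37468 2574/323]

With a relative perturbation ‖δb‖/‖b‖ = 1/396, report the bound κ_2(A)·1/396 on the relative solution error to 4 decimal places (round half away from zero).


form AᵀA = [62511241/1669264 14639625/208658; 14639625/208658 13727701/104329] with trace 976313/5776 and determinant 28561/5776
eigenvalues of AᵀA: λ = (tr ± √(tr²−4·det))/2 = 169, 169/5776
κ_2(A) = √(λ_max/λ_min) = √(169 / (169/5776)) = 76.0000
κ_2(A)·‖δb‖/‖b‖ = 0.1919

0.1919


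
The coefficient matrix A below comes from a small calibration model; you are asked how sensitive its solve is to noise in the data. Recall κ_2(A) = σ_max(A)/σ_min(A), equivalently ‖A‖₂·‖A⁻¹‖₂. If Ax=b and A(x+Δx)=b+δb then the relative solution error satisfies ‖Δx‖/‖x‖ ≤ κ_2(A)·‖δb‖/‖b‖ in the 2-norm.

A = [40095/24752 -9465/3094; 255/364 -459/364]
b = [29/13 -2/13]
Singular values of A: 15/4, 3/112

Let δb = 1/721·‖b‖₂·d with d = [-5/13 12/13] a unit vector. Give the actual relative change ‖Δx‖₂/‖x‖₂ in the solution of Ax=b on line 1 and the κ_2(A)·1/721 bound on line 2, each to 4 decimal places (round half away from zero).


σ_max = 15/4, σ_min = 3/112
κ = σ_max/σ_min = (15/4)/(3/112) = 140.0000
perturbation bound = 140.0000·1/721 = 0.1942
solve Ax = b  →  x = [-32.6902 -18.0392]
2-norm of b is 2.2361; of x, 37.3371
δb = ε·‖b‖·d = [-0.0012 0.0029]; solving A·Δx = δb gives ‖Δx‖ = 0.1158
relative error = 0.0031
so the bound overstates the realised error by a factor of ≈ 62.6163 (computed from the unrounded values)

0.0031
0.1942


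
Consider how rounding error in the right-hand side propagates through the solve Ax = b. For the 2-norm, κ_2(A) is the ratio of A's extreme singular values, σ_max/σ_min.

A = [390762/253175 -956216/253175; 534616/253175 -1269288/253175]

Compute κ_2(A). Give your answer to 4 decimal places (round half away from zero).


M = AᵀA = [17540368324/2563903225 -1683575280/102556129; -1683575280/102556129 101017642624/2563903225]. tr(M)=701526692/15171025, det(M)=21381376/379275625
solving λ² − 701526692/15171025·λ + 21381376/379275625 = 0 gives λ = 1156/25, 18496/15171025
κ_2(A) = √(λ_max/λ_min) = √((1156/25) / (18496/15171025)) = 194.7500

194.7500


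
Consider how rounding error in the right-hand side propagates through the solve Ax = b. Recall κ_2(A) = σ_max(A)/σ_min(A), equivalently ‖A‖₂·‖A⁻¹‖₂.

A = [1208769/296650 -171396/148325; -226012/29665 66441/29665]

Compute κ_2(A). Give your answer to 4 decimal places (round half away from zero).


251.2800

form AᵀA = [22731020449/304502500 -1657441758/76125625; -1657441758/76125625 483518169/76125625] with trace 39464149/487204 and determinant 50625/487204
solving λ² − 39464149/487204·λ + 50625/487204 = 0 gives λ = 81, 625/487204
σ_max=√81=9, σ_min=√(625/487204)=(25/698) → κ = 251.2800


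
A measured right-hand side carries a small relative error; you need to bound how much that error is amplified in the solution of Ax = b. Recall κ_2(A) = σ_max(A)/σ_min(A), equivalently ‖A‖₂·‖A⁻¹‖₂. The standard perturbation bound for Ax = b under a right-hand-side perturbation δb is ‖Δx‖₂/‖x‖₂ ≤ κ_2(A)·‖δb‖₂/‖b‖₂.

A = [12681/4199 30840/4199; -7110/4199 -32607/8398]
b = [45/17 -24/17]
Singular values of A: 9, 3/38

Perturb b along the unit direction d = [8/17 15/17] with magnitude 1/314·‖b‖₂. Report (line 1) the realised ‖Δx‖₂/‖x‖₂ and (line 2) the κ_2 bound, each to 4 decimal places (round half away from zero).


0.3631
0.3631

from the listed singular values, σ₁ = 9, σ_n = 3/38
κ_2(A) = 9 / (3/38) = 114.0000
perturbation bound = 114.0000·1/314 = 0.3631
solve Ax = b  →  x = [0.1282 0.3077]
‖b‖₂ = 3.0000 and ‖x‖₂ = 0.3333
re-solving with b+δb shifts x by Δx of norm 0.1210
realised ‖Δx‖/‖x‖ = 0.3631
tightness: 0.3631 against a bound of 0.3631; the bound is attained (ratio 1)


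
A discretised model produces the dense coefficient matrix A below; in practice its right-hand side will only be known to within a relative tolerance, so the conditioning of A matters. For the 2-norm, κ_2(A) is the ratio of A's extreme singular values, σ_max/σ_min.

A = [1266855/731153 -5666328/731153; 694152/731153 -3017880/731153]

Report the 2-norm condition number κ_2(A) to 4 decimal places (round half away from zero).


393.3750

M = AᵀA = [7220652561/1849774081 -32087485800/1849774081; -32087485800/1849774081 142612016256/1849774081]. tr(M)=89133057/1100401, det(M)=46656/1100401
char-poly roots: 81 and 576/1100401
σ_max=√81=9, σ_min=√(576/1100401)=(24/1049) → κ = 393.3750


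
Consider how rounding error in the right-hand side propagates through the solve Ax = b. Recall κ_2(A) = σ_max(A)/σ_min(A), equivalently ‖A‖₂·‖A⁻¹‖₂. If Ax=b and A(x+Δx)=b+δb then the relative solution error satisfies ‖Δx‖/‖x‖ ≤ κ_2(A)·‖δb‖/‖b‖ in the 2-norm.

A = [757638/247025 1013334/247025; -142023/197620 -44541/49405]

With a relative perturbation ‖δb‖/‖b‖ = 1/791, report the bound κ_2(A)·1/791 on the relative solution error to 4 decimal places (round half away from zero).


0.1904

AᵀA = [5763538809/580810000 1920944403/145202500; 1920944403/145202500 640358901/36300625]; tr = 640371249/23232400, det = 194481/5808100
solving λ² − 640371249/23232400·λ + 194481/5808100 = 0 gives λ = 441/16, 1764/1452025
κ = σ_max/σ_min = (21/4)/(42/1205) = 150.6250
perturbation bound = 150.6250·1/791 = 0.1904


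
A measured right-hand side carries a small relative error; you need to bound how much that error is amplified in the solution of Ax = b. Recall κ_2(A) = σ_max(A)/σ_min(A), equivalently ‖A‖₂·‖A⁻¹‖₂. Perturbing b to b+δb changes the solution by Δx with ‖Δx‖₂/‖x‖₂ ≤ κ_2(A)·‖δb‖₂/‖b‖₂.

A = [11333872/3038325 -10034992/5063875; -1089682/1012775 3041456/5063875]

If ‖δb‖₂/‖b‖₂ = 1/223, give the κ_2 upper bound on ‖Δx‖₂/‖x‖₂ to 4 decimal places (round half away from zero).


0.8015

form AᵀA = [222629306020/14770270089 -197884759072/24617116815; -197884759072/24617116815 175922430464/41028528025] with trace 24737143684/1277705025 and determinant 14992384/1277705025
solving λ² − 24737143684/1277705025·λ + 14992384/1277705025 = 0 gives λ = 484/25, 30976/51108201
κ_2(A) = √(λ_max/λ_min) = √((484/25) / (30976/51108201)) = 178.7250
perturbation bound = 178.7250·1/223 = 0.8015


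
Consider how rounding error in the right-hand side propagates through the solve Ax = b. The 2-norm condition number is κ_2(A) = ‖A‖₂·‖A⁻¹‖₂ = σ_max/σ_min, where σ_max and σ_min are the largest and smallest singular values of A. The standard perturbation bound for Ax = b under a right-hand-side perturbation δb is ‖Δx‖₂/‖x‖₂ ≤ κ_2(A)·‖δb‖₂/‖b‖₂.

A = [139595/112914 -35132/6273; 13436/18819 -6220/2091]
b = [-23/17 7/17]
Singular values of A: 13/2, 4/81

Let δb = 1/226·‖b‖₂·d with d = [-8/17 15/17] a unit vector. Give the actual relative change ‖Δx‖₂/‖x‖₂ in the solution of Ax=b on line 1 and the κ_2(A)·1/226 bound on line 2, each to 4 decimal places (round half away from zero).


0.0063
0.5824

largest singular value 13/2, smallest 4/81
κ_2(A) = (13/2) / (4/81) = 131.6250
worst-case relative error ≤ 131.6250 × 1/226 = 0.5824
solve Ax = b  →  x = [19.7223 4.5952]
‖b‖₂ = 1.4142 and ‖x‖₂ = 20.2506
Δx = A⁻¹·δb where δb = 1/226·1.4142·d; ‖Δx‖ = 0.1267
relative error = 0.0063
so the bound overstates the realised error by a factor of ≈ 93.0756 (computed from the unrounded values)


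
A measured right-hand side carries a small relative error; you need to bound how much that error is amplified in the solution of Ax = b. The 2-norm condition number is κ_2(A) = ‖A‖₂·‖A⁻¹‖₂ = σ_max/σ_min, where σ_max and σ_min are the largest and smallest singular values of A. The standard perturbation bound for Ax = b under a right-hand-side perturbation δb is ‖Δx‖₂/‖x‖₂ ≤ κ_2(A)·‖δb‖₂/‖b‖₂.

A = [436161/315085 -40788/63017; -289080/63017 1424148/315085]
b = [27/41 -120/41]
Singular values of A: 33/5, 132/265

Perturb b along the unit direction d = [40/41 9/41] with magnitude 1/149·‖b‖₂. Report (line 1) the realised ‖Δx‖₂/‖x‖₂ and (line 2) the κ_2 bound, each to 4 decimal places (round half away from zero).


σ_max = 33/5, σ_min = 132/265
κ_2(A) = (33/5) / (132/265) = 13.2500
κ_2(A)·‖δb‖/‖b‖ = 0.0889
solve Ax = b  →  x = [0.3292 -0.3135]
2-norm of b is 3.0000; of x, 0.4545
δb = ε·‖b‖·d = [0.0196 0.0044]; solving A·Δx = δb gives ‖Δx‖ = 0.0404
dividing the unrounded norms, ‖Δx‖/‖x‖ = 0.0889
tightness: 0.0889 against a bound of 0.0889; the bound is attained (ratio 1)

0.0889
0.0889


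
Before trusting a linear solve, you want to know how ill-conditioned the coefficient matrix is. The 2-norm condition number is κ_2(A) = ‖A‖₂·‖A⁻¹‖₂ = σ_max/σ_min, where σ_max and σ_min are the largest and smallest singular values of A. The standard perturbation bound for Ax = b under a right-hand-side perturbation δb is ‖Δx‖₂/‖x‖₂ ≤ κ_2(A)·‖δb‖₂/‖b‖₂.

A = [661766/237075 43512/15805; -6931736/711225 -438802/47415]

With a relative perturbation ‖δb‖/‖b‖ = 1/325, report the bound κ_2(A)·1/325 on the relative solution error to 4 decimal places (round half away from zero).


AᵀA = [2868434324/27908469 910568960/9302823; 910568960/9302823 289085300/3100941]; tr = 188627656/962361, det = 960400/962361
char-poly roots: 196 and 4900/962361
σ_max=√196=14, σ_min=√(4900/962361)=(70/981) → κ = 196.2000
κ_2(A)·‖δb‖/‖b‖ = 0.6037

0.6037


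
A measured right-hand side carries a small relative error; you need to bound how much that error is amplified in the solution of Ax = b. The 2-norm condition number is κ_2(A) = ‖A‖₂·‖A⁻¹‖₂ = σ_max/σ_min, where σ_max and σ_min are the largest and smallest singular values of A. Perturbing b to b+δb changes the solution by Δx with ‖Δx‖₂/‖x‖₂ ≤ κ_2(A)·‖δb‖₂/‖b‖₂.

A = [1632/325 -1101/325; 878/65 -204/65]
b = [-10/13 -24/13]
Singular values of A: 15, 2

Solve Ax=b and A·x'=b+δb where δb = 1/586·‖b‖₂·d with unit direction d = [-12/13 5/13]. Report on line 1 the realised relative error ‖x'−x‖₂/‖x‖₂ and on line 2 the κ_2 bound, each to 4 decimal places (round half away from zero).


from the listed singular values, σ₁ = 15, σ_n = 2
κ_2(A) = 15 / 2 = 7.5000
worst-case relative error ≤ 7.5000 × 1/586 = 0.0128
solve Ax = b  →  x = [-0.1280 0.0373]
‖b‖ = 2.0000, ‖x‖ = 0.1333
Δx = A⁻¹·δb where δb = 1/586·2.0000·d; ‖Δx‖ = 0.0017
relative error = 0.0128
so the bound is sharp here: realised error equals the bound

0.0128
0.0128


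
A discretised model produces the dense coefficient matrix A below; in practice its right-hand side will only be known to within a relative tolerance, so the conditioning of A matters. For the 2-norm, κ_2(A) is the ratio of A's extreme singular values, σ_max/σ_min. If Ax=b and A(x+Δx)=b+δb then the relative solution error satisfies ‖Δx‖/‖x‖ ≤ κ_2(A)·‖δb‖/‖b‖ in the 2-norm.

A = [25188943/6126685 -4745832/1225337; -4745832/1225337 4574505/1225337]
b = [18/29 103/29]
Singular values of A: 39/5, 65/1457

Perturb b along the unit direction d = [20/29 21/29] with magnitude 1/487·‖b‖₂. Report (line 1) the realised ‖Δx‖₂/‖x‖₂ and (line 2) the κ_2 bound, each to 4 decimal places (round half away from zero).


from the listed singular values, σ₁ = 39/5, σ_n = 65/1457
κ = σ_max/σ_min = (39/5)/(65/1457) = 174.8400
worst-case relative error ≤ 174.8400 × 1/487 = 0.3590
solve Ax = b  →  x = [46.1910 48.8723]
‖b‖ = 3.6056, ‖x‖ = 67.2466
Δx = A⁻¹·δb where δb = 1/487·3.6056·d; ‖Δx‖ = 0.1660
relative error = 0.0025
tightness: 0.0025 against a bound of 0.3590 (unrounded ratio ≈ 0.0069)

0.0025
0.3590


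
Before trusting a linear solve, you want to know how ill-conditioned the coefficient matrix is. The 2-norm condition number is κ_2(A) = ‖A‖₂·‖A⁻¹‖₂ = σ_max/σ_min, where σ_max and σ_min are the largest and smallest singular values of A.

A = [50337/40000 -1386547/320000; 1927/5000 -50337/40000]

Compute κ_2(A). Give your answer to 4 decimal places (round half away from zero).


M = AᵀA = [22171733/12800000 -608020623/102400000; -608020623/102400000 16677413213/819200000]. tr(M)=144771233/6553600, det(M)=4879681/655360000
λ_max, λ_min = (144771233/6553600 ± √838297229009769/1717986918400)/2 = 2209/100, 2209/6553600
so κ_2 = √((2209/100) / (2209/6553600)) = 256.0000

256.0000


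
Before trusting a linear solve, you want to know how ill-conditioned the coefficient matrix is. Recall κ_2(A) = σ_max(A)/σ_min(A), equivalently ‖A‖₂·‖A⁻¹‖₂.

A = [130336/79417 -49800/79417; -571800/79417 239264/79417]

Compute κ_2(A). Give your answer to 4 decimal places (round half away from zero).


AᵀA = [204606016/3751969 -85248000/3751969; -85248000/3751969 35530816/3751969]; tr = 1420928/22201, det = 4096/22201
char-poly roots: 64 and 64/22201
so κ_2 = √(64 / (64/22201)) = 149.0000

149.0000


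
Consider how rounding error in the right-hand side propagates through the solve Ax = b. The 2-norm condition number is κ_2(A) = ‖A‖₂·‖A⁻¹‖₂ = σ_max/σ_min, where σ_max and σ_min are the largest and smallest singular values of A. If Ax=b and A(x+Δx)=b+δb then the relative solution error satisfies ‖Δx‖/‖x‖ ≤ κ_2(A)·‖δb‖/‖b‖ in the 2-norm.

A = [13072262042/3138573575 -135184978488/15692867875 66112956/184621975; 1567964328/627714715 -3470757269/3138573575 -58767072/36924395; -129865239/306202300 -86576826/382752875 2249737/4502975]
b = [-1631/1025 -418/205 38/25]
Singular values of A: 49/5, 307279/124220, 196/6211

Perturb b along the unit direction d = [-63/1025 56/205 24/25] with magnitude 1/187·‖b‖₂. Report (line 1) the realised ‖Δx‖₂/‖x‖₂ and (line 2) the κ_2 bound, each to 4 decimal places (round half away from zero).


0.0160
1.6607

σ_max = 49/5, σ_min = 196/6211
κ = σ_max/σ_min = (49/5)/(196/6211) = 310.5500
perturbation bound = 310.5500·1/187 = 1.6607
solve Ax = b  →  x = [18.6706 10.1889 23.5046]
2-norm of b is 3.0000; of x, 31.6997
δb = ε·‖b‖·d = [-0.0010 0.0044 0.0154]; solving A·Δx = δb gives ‖Δx‖ = 0.5084
relative error = 0.0160
tightness: 0.0160 against a bound of 1.6607 (unrounded ratio ≈ 0.0097)


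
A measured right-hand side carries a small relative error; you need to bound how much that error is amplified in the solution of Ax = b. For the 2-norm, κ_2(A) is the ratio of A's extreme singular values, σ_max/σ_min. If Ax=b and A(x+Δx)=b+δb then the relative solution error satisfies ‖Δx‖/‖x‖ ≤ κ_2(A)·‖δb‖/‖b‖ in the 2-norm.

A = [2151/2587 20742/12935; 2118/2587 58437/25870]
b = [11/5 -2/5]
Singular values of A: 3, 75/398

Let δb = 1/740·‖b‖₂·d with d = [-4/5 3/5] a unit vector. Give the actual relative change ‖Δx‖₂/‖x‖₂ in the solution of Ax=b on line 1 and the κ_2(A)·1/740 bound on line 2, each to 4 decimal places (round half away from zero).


0.0015
0.0215

largest singular value 3, smallest 75/398
condition number: 3 ÷ (75/398) = 15.9200
κ_2(A)·‖δb‖/‖b‖ = 0.0215
solve Ax = b  →  x = [9.9251 -3.7744]
2-norm of b is 2.2361; of x, 10.6186
δb = ε·‖b‖·d = [-0.0024 0.0018]; solving A·Δx = δb gives ‖Δx‖ = 0.0160
dividing the unrounded norms, ‖Δx‖/‖x‖ = 0.0015
so the bound overstates the realised error by a factor of ≈ 14.2463 (computed from the unrounded values)


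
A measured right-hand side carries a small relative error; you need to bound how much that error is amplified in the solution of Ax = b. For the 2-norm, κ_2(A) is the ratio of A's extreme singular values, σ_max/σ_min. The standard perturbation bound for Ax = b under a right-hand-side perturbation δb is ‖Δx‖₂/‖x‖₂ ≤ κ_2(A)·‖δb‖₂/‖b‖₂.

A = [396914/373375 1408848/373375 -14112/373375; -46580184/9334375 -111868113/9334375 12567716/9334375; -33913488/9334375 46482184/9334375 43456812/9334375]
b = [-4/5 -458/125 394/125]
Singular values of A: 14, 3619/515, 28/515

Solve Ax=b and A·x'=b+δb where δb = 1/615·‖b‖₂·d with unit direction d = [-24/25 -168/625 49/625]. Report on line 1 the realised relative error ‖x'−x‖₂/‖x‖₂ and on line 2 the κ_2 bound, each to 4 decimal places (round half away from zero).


from the listed singular values, σ₁ = 14, σ_n = 28/515
κ_2(A) = 14 / (28/515) = 257.5000
κ_2(A)·‖δb‖/‖b‖ = 0.4187
solve Ax = b  →  x = [24.2368 -6.7715 26.8342]
‖b‖ = 4.8990, ‖x‖ = 36.7879
Δx = A⁻¹·δb where δb = 1/615·4.8990·d; ‖Δx‖ = 0.1465
dividing the unrounded norms, ‖Δx‖/‖x‖ = 0.0040
so the bound overstates the realised error by a factor of ≈ 105.1303 (computed from the unrounded values)

0.0040
0.4187


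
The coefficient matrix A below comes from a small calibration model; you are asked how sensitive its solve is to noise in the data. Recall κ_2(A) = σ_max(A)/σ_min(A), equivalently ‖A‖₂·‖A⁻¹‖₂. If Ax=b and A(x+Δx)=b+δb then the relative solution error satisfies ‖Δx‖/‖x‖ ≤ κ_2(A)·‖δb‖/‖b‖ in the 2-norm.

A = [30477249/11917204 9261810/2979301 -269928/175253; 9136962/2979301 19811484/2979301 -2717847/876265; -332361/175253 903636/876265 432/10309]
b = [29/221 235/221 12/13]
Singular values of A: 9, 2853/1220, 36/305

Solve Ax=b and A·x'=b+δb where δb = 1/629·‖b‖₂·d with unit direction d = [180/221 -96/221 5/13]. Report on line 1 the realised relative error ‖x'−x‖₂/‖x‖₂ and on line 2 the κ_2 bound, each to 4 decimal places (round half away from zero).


0.0431
0.1212

largest singular value 9, smallest 36/305
κ_2(A) = 9 / (36/305) = 76.2500
worst-case relative error ≤ 76.2500 × 1/629 = 0.1212
solve Ax = b  →  x = [-0.3290 0.2917 -0.0427]
2-norm of b is 1.4142; of x, 0.4418
Δx = A⁻¹·δb where δb = 1/629·1.4142·d; ‖Δx‖ = 0.0190
realised ‖Δx‖/‖x‖ = 0.0431
realised/bound (from unrounded values) ≈ 0.3557


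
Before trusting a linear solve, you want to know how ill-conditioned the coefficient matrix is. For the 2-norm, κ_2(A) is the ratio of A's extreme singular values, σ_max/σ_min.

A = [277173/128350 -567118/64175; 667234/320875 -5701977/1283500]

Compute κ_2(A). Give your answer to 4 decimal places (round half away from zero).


12.0800

AᵀA = [12807704641/1425062500 -20180004831/712531250; -20180004831/712531250 557652844561/5700250000]; tr = 974213861/9120400, det = 112550881/1459264
solving λ² − 974213861/9120400·λ + 112550881/1459264 = 0 gives λ = 10609/100, 265225/364816
σ_max=√(10609/100)=(103/10), σ_min=√(265225/364816)=(515/604) → κ = 12.0800


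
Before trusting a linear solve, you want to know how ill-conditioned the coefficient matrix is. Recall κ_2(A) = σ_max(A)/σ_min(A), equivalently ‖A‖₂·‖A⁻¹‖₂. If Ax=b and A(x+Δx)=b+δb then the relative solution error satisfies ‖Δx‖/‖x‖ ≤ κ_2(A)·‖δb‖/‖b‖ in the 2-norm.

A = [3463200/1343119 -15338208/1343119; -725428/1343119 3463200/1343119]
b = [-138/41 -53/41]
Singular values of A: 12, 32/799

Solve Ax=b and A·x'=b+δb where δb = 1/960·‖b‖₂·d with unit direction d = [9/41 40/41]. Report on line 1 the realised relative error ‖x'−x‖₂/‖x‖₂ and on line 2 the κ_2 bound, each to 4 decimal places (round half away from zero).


σ_max = 12, σ_min = 32/799
κ = σ_max/σ_min = 12/(32/799) = 299.6250
κ_2(A)·‖δb‖/‖b‖ = 0.3121
solve Ax = b  →  x = [-48.7744 -10.7180]
‖b‖ = 3.6056, ‖x‖ = 49.9381
Δx = A⁻¹·δb where δb = 1/960·3.6056·d; ‖Δx‖ = 0.0938
realised ‖Δx‖/‖x‖ = 0.0019
realised/bound (from unrounded values) ≈ 0.0060

0.0019
0.3121


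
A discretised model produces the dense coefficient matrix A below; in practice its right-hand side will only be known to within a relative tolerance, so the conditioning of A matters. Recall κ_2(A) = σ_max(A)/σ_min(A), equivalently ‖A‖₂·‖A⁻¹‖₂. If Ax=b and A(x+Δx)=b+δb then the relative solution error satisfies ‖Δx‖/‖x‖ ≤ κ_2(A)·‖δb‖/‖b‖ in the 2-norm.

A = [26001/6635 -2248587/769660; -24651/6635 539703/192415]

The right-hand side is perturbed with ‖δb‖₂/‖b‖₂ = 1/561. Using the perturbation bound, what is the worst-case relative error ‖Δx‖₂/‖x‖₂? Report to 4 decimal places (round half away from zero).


AᵀA = [1283723802/44023225 -3851116731/176092900; -3851116731/176092900 11553641793/704371600]; tr = 1283728905/28174864, det = 531441/28174864
solving λ² − 1283728905/28174864·λ + 531441/28174864 = 0 gives λ = 729/16, 729/1760929
σ_max=√(729/16)=(27/4), σ_min=√(729/1760929)=(27/1327) → κ = 331.7500
worst-case relative error ≤ 331.7500 × 1/561 = 0.5914

0.5914


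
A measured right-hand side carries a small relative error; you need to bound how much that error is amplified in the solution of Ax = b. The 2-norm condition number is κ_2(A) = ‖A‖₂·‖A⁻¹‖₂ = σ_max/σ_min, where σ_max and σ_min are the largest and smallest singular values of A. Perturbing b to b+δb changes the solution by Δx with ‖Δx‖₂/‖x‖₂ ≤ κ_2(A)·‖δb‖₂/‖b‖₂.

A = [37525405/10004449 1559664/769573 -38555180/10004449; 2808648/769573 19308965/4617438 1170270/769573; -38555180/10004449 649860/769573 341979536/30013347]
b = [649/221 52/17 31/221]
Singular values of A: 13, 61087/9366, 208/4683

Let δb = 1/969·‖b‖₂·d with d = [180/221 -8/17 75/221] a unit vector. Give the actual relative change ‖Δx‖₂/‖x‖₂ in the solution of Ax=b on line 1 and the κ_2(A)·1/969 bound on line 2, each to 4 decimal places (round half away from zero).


0.0044
0.3021

largest singular value 13, smallest 208/4683
κ_2(A) = 13 / (208/4683) = 292.6875
perturbation bound = 292.6875·1/969 = 0.3021
solve Ax = b  →  x = [15.4694 -15.0831 6.3623]
‖b‖ = 4.2426, ‖x‖ = 22.5229
re-solving with b+δb shifts x by Δx of norm 0.0986
realised ‖Δx‖/‖x‖ = 0.0044
realised/bound (from unrounded values) ≈ 0.0145


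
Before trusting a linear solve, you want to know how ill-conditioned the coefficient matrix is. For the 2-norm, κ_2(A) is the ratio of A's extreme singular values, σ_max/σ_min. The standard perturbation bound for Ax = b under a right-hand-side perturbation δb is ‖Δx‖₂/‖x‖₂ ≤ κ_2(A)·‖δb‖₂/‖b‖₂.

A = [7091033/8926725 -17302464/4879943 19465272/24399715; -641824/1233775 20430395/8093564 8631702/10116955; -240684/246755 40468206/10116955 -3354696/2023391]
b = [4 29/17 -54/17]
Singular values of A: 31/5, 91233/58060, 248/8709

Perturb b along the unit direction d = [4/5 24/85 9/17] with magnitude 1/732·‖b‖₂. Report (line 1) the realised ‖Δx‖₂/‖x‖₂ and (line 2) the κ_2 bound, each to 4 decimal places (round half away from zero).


0.0037
0.2974

from the listed singular values, σ₁ = 31/5, σ_n = 248/8709
κ_2(A) = (31/5) / (248/8709) = 217.7250
κ_2(A)·‖δb‖/‖b‖ = 0.2974
solve Ax = b  →  x = [-68.3792 -15.2361 5.3850]
2-norm of b is 5.3852; of x, 70.2628
re-solving with b+δb shifts x by Δx of norm 0.2583
dividing the unrounded norms, ‖Δx‖/‖x‖ = 0.0037
realised/bound (from unrounded values) ≈ 0.0124


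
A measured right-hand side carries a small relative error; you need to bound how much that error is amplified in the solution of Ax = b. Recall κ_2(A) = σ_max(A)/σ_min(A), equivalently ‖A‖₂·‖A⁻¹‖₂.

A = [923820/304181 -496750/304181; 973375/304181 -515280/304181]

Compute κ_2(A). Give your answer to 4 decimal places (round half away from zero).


form AᵀA = [2141382025/110019121 -1142055000/110019121; -1142055000/110019121 609124900/110019121] with trace 9517325/380689 and determinant 2500/380689
solving λ² − 9517325/380689·λ + 2500/380689 = 0 gives λ = 25, 100/380689
κ = σ_max/σ_min = 5/(10/617) = 308.5000

308.5000


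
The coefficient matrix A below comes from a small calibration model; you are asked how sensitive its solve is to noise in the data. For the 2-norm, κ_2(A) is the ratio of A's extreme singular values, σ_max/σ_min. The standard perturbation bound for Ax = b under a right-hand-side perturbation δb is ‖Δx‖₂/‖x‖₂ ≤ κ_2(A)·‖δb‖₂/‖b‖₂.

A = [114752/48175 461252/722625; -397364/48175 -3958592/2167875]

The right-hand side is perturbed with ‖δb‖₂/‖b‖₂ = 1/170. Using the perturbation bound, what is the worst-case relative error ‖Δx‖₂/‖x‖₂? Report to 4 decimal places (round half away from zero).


AᵀA = [273705872/3713329 2770865152/167099805; 2770865152/167099805 28136370064/7519491225]; tr = 346454944/4473225, det = 3748096/4473225
char-poly roots: 1936/25 and 1936/178929
κ = σ_max/σ_min = (44/5)/(44/423) = 84.6000
perturbation bound = 84.6000·1/170 = 0.4976

0.4976


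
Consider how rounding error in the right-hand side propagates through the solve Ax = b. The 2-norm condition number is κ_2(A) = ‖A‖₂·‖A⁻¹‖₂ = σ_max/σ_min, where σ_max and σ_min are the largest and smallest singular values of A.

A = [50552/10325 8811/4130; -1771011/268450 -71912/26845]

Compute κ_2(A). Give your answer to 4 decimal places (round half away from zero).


82.6000

form AᵀA = [194560045681/2882616100 4052637072/144130805; 4052637072/144130805 1352217673/115304644] with trace 675637537/8528450 and determinant 62742241/68227600
eigenvalues of AᵀA: λ = (tr ± √(tr²−4·det))/2 = 7921/100, 7921/682276
κ = σ_max/σ_min = (89/10)/(89/826) = 82.6000


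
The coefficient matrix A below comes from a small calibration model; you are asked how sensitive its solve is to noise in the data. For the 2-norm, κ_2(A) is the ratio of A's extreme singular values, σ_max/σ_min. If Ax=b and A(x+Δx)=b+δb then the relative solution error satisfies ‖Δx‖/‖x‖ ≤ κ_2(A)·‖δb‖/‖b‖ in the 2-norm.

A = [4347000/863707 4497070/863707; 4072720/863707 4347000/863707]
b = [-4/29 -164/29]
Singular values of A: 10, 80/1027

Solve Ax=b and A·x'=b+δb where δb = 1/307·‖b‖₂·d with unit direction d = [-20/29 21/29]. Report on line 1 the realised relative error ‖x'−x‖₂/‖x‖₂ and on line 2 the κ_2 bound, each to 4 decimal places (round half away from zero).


from the listed singular values, σ₁ = 10, σ_n = 80/1027
κ = σ_max/σ_min = 10/(80/1027) = 128.3750
perturbation bound = 128.3750·1/307 = 0.4182
solve Ax = b  →  x = [36.9086 -35.7034]
2-norm of b is 5.6569; of x, 51.3516
with δb = [-0.0127 0.0133], A·Δx = δb → ‖Δx‖ = 0.2365
relative error = 0.0046
tightness: 0.0046 against a bound of 0.4182 (unrounded ratio ≈ 0.0110)

0.0046
0.4182


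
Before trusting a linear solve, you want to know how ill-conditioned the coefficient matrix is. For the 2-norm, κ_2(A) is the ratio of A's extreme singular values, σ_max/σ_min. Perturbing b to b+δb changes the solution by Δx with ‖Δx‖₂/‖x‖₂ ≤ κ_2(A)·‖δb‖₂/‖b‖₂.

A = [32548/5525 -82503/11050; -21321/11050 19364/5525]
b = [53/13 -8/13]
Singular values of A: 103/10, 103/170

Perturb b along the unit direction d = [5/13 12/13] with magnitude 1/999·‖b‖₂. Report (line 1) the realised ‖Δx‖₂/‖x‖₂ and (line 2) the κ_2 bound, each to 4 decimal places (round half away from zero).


from the listed singular values, σ₁ = 103/10, σ_n = 103/170
condition number: (103/10) ÷ (103/170) = 17.0000
κ_2(A)·‖δb‖/‖b‖ = 0.0170
solve Ax = b  →  x = [1.5534 0.6796]
‖b‖ = 4.1231, ‖x‖ = 1.6956
re-solving with b+δb shifts x by Δx of norm 0.0068
realised ‖Δx‖/‖x‖ = 0.0040
realised/bound (from unrounded values) ≈ 0.2361

0.0040
0.0170


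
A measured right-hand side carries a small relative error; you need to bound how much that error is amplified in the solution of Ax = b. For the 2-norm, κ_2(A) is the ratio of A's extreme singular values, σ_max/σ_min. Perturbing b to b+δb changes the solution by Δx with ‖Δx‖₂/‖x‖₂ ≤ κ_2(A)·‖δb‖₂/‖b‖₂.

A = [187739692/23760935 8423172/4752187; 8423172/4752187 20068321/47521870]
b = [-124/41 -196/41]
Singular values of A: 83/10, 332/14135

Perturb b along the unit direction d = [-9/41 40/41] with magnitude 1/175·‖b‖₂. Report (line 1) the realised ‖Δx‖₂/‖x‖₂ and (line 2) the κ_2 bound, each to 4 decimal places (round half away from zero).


σ_max = 83/10, σ_min = 332/14135
condition number: (83/10) ÷ (332/14135) = 353.3750
bound on ‖Δx‖/‖x‖: κ·ε = 353.3750·1/175 = 2.0193
solve Ax = b  →  x = [36.9130 -166.2533]
‖b‖ = 5.6569, ‖x‖ = 170.3019
δb = ε·‖b‖·d = [-0.0071 0.0315]; solving A·Δx = δb gives ‖Δx‖ = 1.3762
dividing the unrounded norms, ‖Δx‖/‖x‖ = 0.0081
tightness: 0.0081 against a bound of 2.0193 (unrounded ratio ≈ 0.0040)

0.0081
2.0193
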